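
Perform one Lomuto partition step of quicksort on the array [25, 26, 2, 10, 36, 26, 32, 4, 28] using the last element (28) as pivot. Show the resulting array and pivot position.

Lomuto partition with pivot = 28:

Initial array: [25, 26, 2, 10, 36, 26, 32, 4, 28]

arr[0]=25 <= 28: swap with position 0, array becomes [25, 26, 2, 10, 36, 26, 32, 4, 28]
arr[1]=26 <= 28: swap with position 1, array becomes [25, 26, 2, 10, 36, 26, 32, 4, 28]
arr[2]=2 <= 28: swap with position 2, array becomes [25, 26, 2, 10, 36, 26, 32, 4, 28]
arr[3]=10 <= 28: swap with position 3, array becomes [25, 26, 2, 10, 36, 26, 32, 4, 28]
arr[4]=36 > 28: no swap
arr[5]=26 <= 28: swap with position 4, array becomes [25, 26, 2, 10, 26, 36, 32, 4, 28]
arr[6]=32 > 28: no swap
arr[7]=4 <= 28: swap with position 5, array becomes [25, 26, 2, 10, 26, 4, 32, 36, 28]

Place pivot at position 6: [25, 26, 2, 10, 26, 4, 28, 36, 32]
Pivot position: 6

After partitioning with pivot 28, the array becomes [25, 26, 2, 10, 26, 4, 28, 36, 32]. The pivot is placed at index 6. All elements to the left of the pivot are <= 28, and all elements to the right are > 28.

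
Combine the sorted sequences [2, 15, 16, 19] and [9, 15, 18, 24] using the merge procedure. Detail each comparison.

Merging process:

Compare 2 vs 9: take 2 from left. Merged: [2]
Compare 15 vs 9: take 9 from right. Merged: [2, 9]
Compare 15 vs 15: take 15 from left. Merged: [2, 9, 15]
Compare 16 vs 15: take 15 from right. Merged: [2, 9, 15, 15]
Compare 16 vs 18: take 16 from left. Merged: [2, 9, 15, 15, 16]
Compare 19 vs 18: take 18 from right. Merged: [2, 9, 15, 15, 16, 18]
Compare 19 vs 24: take 19 from left. Merged: [2, 9, 15, 15, 16, 18, 19]
Append remaining from right: [24]. Merged: [2, 9, 15, 15, 16, 18, 19, 24]

Final merged array: [2, 9, 15, 15, 16, 18, 19, 24]
Total comparisons: 7

The merged array is [2, 9, 15, 15, 16, 18, 19, 24], requiring 7 comparisons. The merge step runs in O(n) time where n is the total number of elements.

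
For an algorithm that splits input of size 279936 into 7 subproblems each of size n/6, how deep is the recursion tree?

For divide and conquer with division factor 6:

Problem sizes at each level:
Level 0: 279936
Level 1: 46656
Level 2: 7776
Level 3: 1296
Level 4: 216
Level 5: 36
Level 6: 6
Level 7: 1

The root is level 0 and the size-1 base case is level 7 (the tree spans levels 0 through 7, i.e. 8 levels counting the root), so the depth is the number of divisions: log_6(279936) = 7

The recursion tree depth is log_6(279936) = 7. At each level, the problem size is divided by 6, so it takes 7 divisions to reduce to a base case of size 1. The algorithm makes 7 recursive calls at each level.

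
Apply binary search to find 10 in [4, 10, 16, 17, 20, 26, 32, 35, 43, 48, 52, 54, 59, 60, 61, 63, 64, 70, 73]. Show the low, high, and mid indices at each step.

Binary search for 10 in [4, 10, 16, 17, 20, 26, 32, 35, 43, 48, 52, 54, 59, 60, 61, 63, 64, 70, 73]:

lo=0, hi=18, mid=9, arr[mid]=48 -> 48 > 10, search left half
lo=0, hi=8, mid=4, arr[mid]=20 -> 20 > 10, search left half
lo=0, hi=3, mid=1, arr[mid]=10 -> Found target at index 1!

Binary search finds 10 at index 1 after 3 comparisons. The search repeatedly halves the search space by comparing with the middle element.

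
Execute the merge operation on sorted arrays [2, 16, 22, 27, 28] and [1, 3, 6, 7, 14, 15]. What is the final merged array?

Merging process:

Compare 2 vs 1: take 1 from right. Merged: [1]
Compare 2 vs 3: take 2 from left. Merged: [1, 2]
Compare 16 vs 3: take 3 from right. Merged: [1, 2, 3]
Compare 16 vs 6: take 6 from right. Merged: [1, 2, 3, 6]
Compare 16 vs 7: take 7 from right. Merged: [1, 2, 3, 6, 7]
Compare 16 vs 14: take 14 from right. Merged: [1, 2, 3, 6, 7, 14]
Compare 16 vs 15: take 15 from right. Merged: [1, 2, 3, 6, 7, 14, 15]
Append remaining from left: [16, 22, 27, 28]. Merged: [1, 2, 3, 6, 7, 14, 15, 16, 22, 27, 28]

Final merged array: [1, 2, 3, 6, 7, 14, 15, 16, 22, 27, 28]
Total comparisons: 7

The merged array is [1, 2, 3, 6, 7, 14, 15, 16, 22, 27, 28], requiring 7 comparisons. The merge step runs in O(n) time where n is the total number of elements.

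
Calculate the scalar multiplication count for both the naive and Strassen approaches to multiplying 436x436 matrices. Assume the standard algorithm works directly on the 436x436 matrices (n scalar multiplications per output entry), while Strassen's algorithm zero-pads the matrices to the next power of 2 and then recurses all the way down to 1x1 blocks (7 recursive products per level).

Matrix multiplication for 436x436 matrices:

Strassen's algorithm requires power-of-2 dimensions. Pad 436x436 to 512x512 (next power of 2).

Standard algorithm: 436^3 = 82881856 multiplications
Strassen's algorithm: 7^(log2(512)) = 7^9 = 40353607 multiplications
Savings: 82881856 - 40353607 = 42528249 multiplications

Standard: 82881856 multiplications (436^3). Strassen: 40353607 multiplications (7^9, after padding to 512x512). Strassen reduces 8 recursive multiplications to 7 at each level.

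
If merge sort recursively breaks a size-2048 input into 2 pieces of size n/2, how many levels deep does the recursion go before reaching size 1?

For divide and conquer with division factor 2:

Problem sizes at each level:
Level 0: 2048
Level 1: 1024
Level 2: 512
Level 3: 256
Level 4: 128
Level 5: 64
Level 6: 32
Level 7: 16
Level 8: 8
Level 9: 4
Level 10: 2
Level 11: 1

The root is level 0 and the size-1 base case is level 11 (the tree spans levels 0 through 11, i.e. 12 levels counting the root), so the depth is the number of divisions: log_2(2048) = 11

The recursion tree depth is log_2(2048) = 11. At each level, the problem size is divided by 2, so it takes 11 divisions to reduce to a base case of size 1. The algorithm makes 2 recursive calls at each level.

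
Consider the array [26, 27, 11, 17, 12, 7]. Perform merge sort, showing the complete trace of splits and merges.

Merge sort trace:

Split: [26, 27, 11, 17, 12, 7] -> [26, 27, 11] and [17, 12, 7]
  Split: [26, 27, 11] -> [26] and [27, 11]
    Split: [27, 11] -> [27] and [11]
    Merge: [27] + [11] -> [11, 27]
  Merge: [26] + [11, 27] -> [11, 26, 27]
  Split: [17, 12, 7] -> [17] and [12, 7]
    Split: [12, 7] -> [12] and [7]
    Merge: [12] + [7] -> [7, 12]
  Merge: [17] + [7, 12] -> [7, 12, 17]
Merge: [11, 26, 27] + [7, 12, 17] -> [7, 11, 12, 17, 26, 27]

Final sorted array: [7, 11, 12, 17, 26, 27]

The merge sort proceeds by recursively splitting the array and merging sorted halves.
After all merges, the sorted array is [7, 11, 12, 17, 26, 27].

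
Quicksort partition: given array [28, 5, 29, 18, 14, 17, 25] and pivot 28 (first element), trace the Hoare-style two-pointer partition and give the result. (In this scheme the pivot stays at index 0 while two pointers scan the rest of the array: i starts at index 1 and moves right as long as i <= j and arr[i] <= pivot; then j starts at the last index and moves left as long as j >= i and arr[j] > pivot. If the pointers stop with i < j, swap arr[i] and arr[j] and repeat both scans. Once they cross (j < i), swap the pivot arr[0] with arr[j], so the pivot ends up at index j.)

Hoare-style two-pointer partition with pivot = 28:

Initial array: [28, 5, 29, 18, 14, 17, 25]

Pointers start at i = 1, j = 6.
i stops at index 2 (arr[2]=29 > 28), j stops at index 6 (arr[6]=25 <= 28): swap arr[2] and arr[6], array becomes [28, 5, 25, 18, 14, 17, 29]
i ends at 6, j ends at 5: the pointers have crossed (j < i), so scanning stops.

Swap pivot arr[0] with arr[5] to place pivot at position 5: [17, 5, 25, 18, 14, 28, 29]
Pivot position: 5

After partitioning with pivot 28, the array becomes [17, 5, 25, 18, 14, 28, 29]. The pivot is placed at index 5. All elements to the left of the pivot are <= 28, and all elements to the right are > 28.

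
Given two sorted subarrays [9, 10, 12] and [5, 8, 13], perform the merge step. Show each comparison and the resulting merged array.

Merging process:

Compare 9 vs 5: take 5 from right. Merged: [5]
Compare 9 vs 8: take 8 from right. Merged: [5, 8]
Compare 9 vs 13: take 9 from left. Merged: [5, 8, 9]
Compare 10 vs 13: take 10 from left. Merged: [5, 8, 9, 10]
Compare 12 vs 13: take 12 from left. Merged: [5, 8, 9, 10, 12]
Append remaining from right: [13]. Merged: [5, 8, 9, 10, 12, 13]

Final merged array: [5, 8, 9, 10, 12, 13]
Total comparisons: 5

The merged array is [5, 8, 9, 10, 12, 13], requiring 5 comparisons. The merge step runs in O(n) time where n is the total number of elements.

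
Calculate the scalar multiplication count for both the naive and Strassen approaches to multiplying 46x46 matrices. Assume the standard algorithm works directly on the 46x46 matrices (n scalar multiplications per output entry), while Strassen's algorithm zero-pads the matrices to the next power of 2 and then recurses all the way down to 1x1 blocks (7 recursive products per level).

Matrix multiplication for 46x46 matrices:

Strassen's algorithm requires power-of-2 dimensions. Pad 46x46 to 64x64 (next power of 2).

Standard algorithm: 46^3 = 97336 multiplications
Strassen's algorithm: 7^(log2(64)) = 7^6 = 117649 multiplications
Difference: 97336 - 117649 = -20313 (Strassen uses MORE here due to padding overhead — for small or just-over-power-of-2 n, padding can outweigh the per-level savings)

Standard: 97336 multiplications (46^3). Strassen: 117649 multiplications (7^6, after padding to 64x64). Strassen reduces 8 recursive multiplications to 7 at each level.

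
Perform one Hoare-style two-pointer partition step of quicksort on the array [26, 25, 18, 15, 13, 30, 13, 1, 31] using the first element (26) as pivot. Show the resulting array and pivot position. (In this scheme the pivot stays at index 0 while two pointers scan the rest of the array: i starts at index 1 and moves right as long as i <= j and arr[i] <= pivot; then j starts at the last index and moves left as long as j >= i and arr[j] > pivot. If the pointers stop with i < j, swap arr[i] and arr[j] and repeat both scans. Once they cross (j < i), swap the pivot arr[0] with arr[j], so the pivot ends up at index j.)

Hoare-style two-pointer partition with pivot = 26:

Initial array: [26, 25, 18, 15, 13, 30, 13, 1, 31]

Pointers start at i = 1, j = 8.
i stops at index 5 (arr[5]=30 > 26), j stops at index 7 (arr[7]=1 <= 26): swap arr[5] and arr[7], array becomes [26, 25, 18, 15, 13, 1, 13, 30, 31]
i ends at 7, j ends at 6: the pointers have crossed (j < i), so scanning stops.

Swap pivot arr[0] with arr[6] to place pivot at position 6: [13, 25, 18, 15, 13, 1, 26, 30, 31]
Pivot position: 6

After partitioning with pivot 26, the array becomes [13, 25, 18, 15, 13, 1, 26, 30, 31]. The pivot is placed at index 6. All elements to the left of the pivot are <= 26, and all elements to the right are > 26.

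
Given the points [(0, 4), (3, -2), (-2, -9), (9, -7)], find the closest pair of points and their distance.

Computing all pairwise distances among 4 points:

d((0, 4), (3, -2)) = 6.7082 <-- minimum
d((0, 4), (-2, -9)) = 13.1529
d((0, 4), (9, -7)) = 14.2127
d((3, -2), (-2, -9)) = 8.6023
d((3, -2), (9, -7)) = 7.8102
d((-2, -9), (9, -7)) = 11.1803

Closest pair: (0, 4) and (3, -2) with distance 6.7082

The closest pair is (0, 4) and (3, -2) with Euclidean distance 6.7082. For 4 points, brute-force pairwise comparison is shown above. For large n, the divide-and-conquer algorithm (sort by x, recurse on halves, check the dividing strip) achieves O(n log n).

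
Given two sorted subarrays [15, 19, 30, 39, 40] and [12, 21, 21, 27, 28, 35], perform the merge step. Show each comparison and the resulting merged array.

Merging process:

Compare 15 vs 12: take 12 from right. Merged: [12]
Compare 15 vs 21: take 15 from left. Merged: [12, 15]
Compare 19 vs 21: take 19 from left. Merged: [12, 15, 19]
Compare 30 vs 21: take 21 from right. Merged: [12, 15, 19, 21]
Compare 30 vs 21: take 21 from right. Merged: [12, 15, 19, 21, 21]
Compare 30 vs 27: take 27 from right. Merged: [12, 15, 19, 21, 21, 27]
Compare 30 vs 28: take 28 from right. Merged: [12, 15, 19, 21, 21, 27, 28]
Compare 30 vs 35: take 30 from left. Merged: [12, 15, 19, 21, 21, 27, 28, 30]
Compare 39 vs 35: take 35 from right. Merged: [12, 15, 19, 21, 21, 27, 28, 30, 35]
Append remaining from left: [39, 40]. Merged: [12, 15, 19, 21, 21, 27, 28, 30, 35, 39, 40]

Final merged array: [12, 15, 19, 21, 21, 27, 28, 30, 35, 39, 40]
Total comparisons: 9

The merged array is [12, 15, 19, 21, 21, 27, 28, 30, 35, 39, 40], requiring 9 comparisons. The merge step runs in O(n) time where n is the total number of elements.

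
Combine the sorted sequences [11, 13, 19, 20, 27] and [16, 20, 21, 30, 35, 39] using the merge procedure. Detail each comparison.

Merging process:

Compare 11 vs 16: take 11 from left. Merged: [11]
Compare 13 vs 16: take 13 from left. Merged: [11, 13]
Compare 19 vs 16: take 16 from right. Merged: [11, 13, 16]
Compare 19 vs 20: take 19 from left. Merged: [11, 13, 16, 19]
Compare 20 vs 20: take 20 from left. Merged: [11, 13, 16, 19, 20]
Compare 27 vs 20: take 20 from right. Merged: [11, 13, 16, 19, 20, 20]
Compare 27 vs 21: take 21 from right. Merged: [11, 13, 16, 19, 20, 20, 21]
Compare 27 vs 30: take 27 from left. Merged: [11, 13, 16, 19, 20, 20, 21, 27]
Append remaining from right: [30, 35, 39]. Merged: [11, 13, 16, 19, 20, 20, 21, 27, 30, 35, 39]

Final merged array: [11, 13, 16, 19, 20, 20, 21, 27, 30, 35, 39]
Total comparisons: 8

The merged array is [11, 13, 16, 19, 20, 20, 21, 27, 30, 35, 39], requiring 8 comparisons. The merge step runs in O(n) time where n is the total number of elements.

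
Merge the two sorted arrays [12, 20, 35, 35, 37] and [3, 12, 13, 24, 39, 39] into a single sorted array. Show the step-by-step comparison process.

Merging process:

Compare 12 vs 3: take 3 from right. Merged: [3]
Compare 12 vs 12: take 12 from left. Merged: [3, 12]
Compare 20 vs 12: take 12 from right. Merged: [3, 12, 12]
Compare 20 vs 13: take 13 from right. Merged: [3, 12, 12, 13]
Compare 20 vs 24: take 20 from left. Merged: [3, 12, 12, 13, 20]
Compare 35 vs 24: take 24 from right. Merged: [3, 12, 12, 13, 20, 24]
Compare 35 vs 39: take 35 from left. Merged: [3, 12, 12, 13, 20, 24, 35]
Compare 35 vs 39: take 35 from left. Merged: [3, 12, 12, 13, 20, 24, 35, 35]
Compare 37 vs 39: take 37 from left. Merged: [3, 12, 12, 13, 20, 24, 35, 35, 37]
Append remaining from right: [39, 39]. Merged: [3, 12, 12, 13, 20, 24, 35, 35, 37, 39, 39]

Final merged array: [3, 12, 12, 13, 20, 24, 35, 35, 37, 39, 39]
Total comparisons: 9

The merged array is [3, 12, 12, 13, 20, 24, 35, 35, 37, 39, 39], requiring 9 comparisons. The merge step runs in O(n) time where n is the total number of elements.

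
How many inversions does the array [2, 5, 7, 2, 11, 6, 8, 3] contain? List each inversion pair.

Finding inversions in [2, 5, 7, 2, 11, 6, 8, 3]:

(1, 3): arr[1]=5 > arr[3]=2
(1, 7): arr[1]=5 > arr[7]=3
(2, 3): arr[2]=7 > arr[3]=2
(2, 5): arr[2]=7 > arr[5]=6
(2, 7): arr[2]=7 > arr[7]=3
(4, 5): arr[4]=11 > arr[5]=6
(4, 6): arr[4]=11 > arr[6]=8
(4, 7): arr[4]=11 > arr[7]=3
(5, 7): arr[5]=6 > arr[7]=3
(6, 7): arr[6]=8 > arr[7]=3

Total inversions: 10

The array has 10 inversion(s): (1,3), (1,7), (2,3), (2,5), (2,7), (4,5), (4,6), (4,7), (5,7), (6,7). Each pair (i,j) satisfies i < j and arr[i] > arr[j].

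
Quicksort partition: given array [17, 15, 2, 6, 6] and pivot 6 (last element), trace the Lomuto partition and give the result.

Lomuto partition with pivot = 6:

Initial array: [17, 15, 2, 6, 6]

arr[0]=17 > 6: no swap
arr[1]=15 > 6: no swap
arr[2]=2 <= 6: swap with position 0, array becomes [2, 15, 17, 6, 6]
arr[3]=6 <= 6: swap with position 1, array becomes [2, 6, 17, 15, 6]

Place pivot at position 2: [2, 6, 6, 15, 17]
Pivot position: 2

After partitioning with pivot 6, the array becomes [2, 6, 6, 15, 17]. The pivot is placed at index 2. All elements to the left of the pivot are <= 6, and all elements to the right are > 6.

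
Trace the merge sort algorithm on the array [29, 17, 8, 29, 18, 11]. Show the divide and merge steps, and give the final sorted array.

Merge sort trace:

Split: [29, 17, 8, 29, 18, 11] -> [29, 17, 8] and [29, 18, 11]
  Split: [29, 17, 8] -> [29] and [17, 8]
    Split: [17, 8] -> [17] and [8]
    Merge: [17] + [8] -> [8, 17]
  Merge: [29] + [8, 17] -> [8, 17, 29]
  Split: [29, 18, 11] -> [29] and [18, 11]
    Split: [18, 11] -> [18] and [11]
    Merge: [18] + [11] -> [11, 18]
  Merge: [29] + [11, 18] -> [11, 18, 29]
Merge: [8, 17, 29] + [11, 18, 29] -> [8, 11, 17, 18, 29, 29]

Final sorted array: [8, 11, 17, 18, 29, 29]

The merge sort proceeds by recursively splitting the array and merging sorted halves.
After all merges, the sorted array is [8, 11, 17, 18, 29, 29].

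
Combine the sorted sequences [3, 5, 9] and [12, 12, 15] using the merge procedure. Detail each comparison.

Merging process:

Compare 3 vs 12: take 3 from left. Merged: [3]
Compare 5 vs 12: take 5 from left. Merged: [3, 5]
Compare 9 vs 12: take 9 from left. Merged: [3, 5, 9]
Append remaining from right: [12, 12, 15]. Merged: [3, 5, 9, 12, 12, 15]

Final merged array: [3, 5, 9, 12, 12, 15]
Total comparisons: 3

The merged array is [3, 5, 9, 12, 12, 15], requiring 3 comparisons. The merge step runs in O(n) time where n is the total number of elements.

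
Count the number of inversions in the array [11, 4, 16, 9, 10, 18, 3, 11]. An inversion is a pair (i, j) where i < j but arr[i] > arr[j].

Finding inversions in [11, 4, 16, 9, 10, 18, 3, 11]:

(0, 1): arr[0]=11 > arr[1]=4
(0, 3): arr[0]=11 > arr[3]=9
(0, 4): arr[0]=11 > arr[4]=10
(0, 6): arr[0]=11 > arr[6]=3
(1, 6): arr[1]=4 > arr[6]=3
(2, 3): arr[2]=16 > arr[3]=9
(2, 4): arr[2]=16 > arr[4]=10
(2, 6): arr[2]=16 > arr[6]=3
(2, 7): arr[2]=16 > arr[7]=11
(3, 6): arr[3]=9 > arr[6]=3
(4, 6): arr[4]=10 > arr[6]=3
(5, 6): arr[5]=18 > arr[6]=3
(5, 7): arr[5]=18 > arr[7]=11

Total inversions: 13

The array has 13 inversion(s): (0,1), (0,3), (0,4), (0,6), (1,6), (2,3), (2,4), (2,6), (2,7), (3,6), (4,6), (5,6), (5,7). Each pair (i,j) satisfies i < j and arr[i] > arr[j].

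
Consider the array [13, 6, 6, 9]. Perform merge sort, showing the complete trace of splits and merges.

Merge sort trace:

Split: [13, 6, 6, 9] -> [13, 6] and [6, 9]
  Split: [13, 6] -> [13] and [6]
  Merge: [13] + [6] -> [6, 13]
  Split: [6, 9] -> [6] and [9]
  Merge: [6] + [9] -> [6, 9]
Merge: [6, 13] + [6, 9] -> [6, 6, 9, 13]

Final sorted array: [6, 6, 9, 13]

The merge sort proceeds by recursively splitting the array and merging sorted halves.
After all merges, the sorted array is [6, 6, 9, 13].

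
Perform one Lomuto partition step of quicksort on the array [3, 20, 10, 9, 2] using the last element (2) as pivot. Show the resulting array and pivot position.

Lomuto partition with pivot = 2:

Initial array: [3, 20, 10, 9, 2]

arr[0]=3 > 2: no swap
arr[1]=20 > 2: no swap
arr[2]=10 > 2: no swap
arr[3]=9 > 2: no swap

Place pivot at position 0: [2, 20, 10, 9, 3]
Pivot position: 0

After partitioning with pivot 2, the array becomes [2, 20, 10, 9, 3]. The pivot is placed at index 0. All elements to the left of the pivot are <= 2, and all elements to the right are > 2.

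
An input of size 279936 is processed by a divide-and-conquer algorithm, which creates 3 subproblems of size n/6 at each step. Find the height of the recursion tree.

For divide and conquer with division factor 6:

Problem sizes at each level:
Level 0: 279936
Level 1: 46656
Level 2: 7776
Level 3: 1296
Level 4: 216
Level 5: 36
Level 6: 6
Level 7: 1

The root is level 0 and the size-1 base case is level 7 (the tree spans levels 0 through 7, i.e. 8 levels counting the root), so the depth is the number of divisions: log_6(279936) = 7

The recursion tree depth is log_6(279936) = 7. At each level, the problem size is divided by 6, so it takes 7 divisions to reduce to a base case of size 1. The algorithm makes 3 recursive calls at each level.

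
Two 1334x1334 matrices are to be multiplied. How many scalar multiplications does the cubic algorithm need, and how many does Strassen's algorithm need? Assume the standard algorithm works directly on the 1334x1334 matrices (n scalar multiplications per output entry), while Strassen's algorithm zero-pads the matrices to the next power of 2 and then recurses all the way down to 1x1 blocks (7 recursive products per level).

Matrix multiplication for 1334x1334 matrices:

Strassen's algorithm requires power-of-2 dimensions. Pad 1334x1334 to 2048x2048 (next power of 2).

Standard algorithm: 1334^3 = 2373927704 multiplications
Strassen's algorithm: 7^(log2(2048)) = 7^11 = 1977326743 multiplications
Savings: 2373927704 - 1977326743 = 396600961 multiplications

Standard: 2373927704 multiplications (1334^3). Strassen: 1977326743 multiplications (7^11, after padding to 2048x2048). Strassen reduces 8 recursive multiplications to 7 at each level.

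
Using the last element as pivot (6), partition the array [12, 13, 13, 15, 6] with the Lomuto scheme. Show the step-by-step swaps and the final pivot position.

Lomuto partition with pivot = 6:

Initial array: [12, 13, 13, 15, 6]

arr[0]=12 > 6: no swap
arr[1]=13 > 6: no swap
arr[2]=13 > 6: no swap
arr[3]=15 > 6: no swap

Place pivot at position 0: [6, 13, 13, 15, 12]
Pivot position: 0

After partitioning with pivot 6, the array becomes [6, 13, 13, 15, 12]. The pivot is placed at index 0. All elements to the left of the pivot are <= 6, and all elements to the right are > 6.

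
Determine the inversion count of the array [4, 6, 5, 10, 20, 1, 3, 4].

Finding inversions in [4, 6, 5, 10, 20, 1, 3, 4]:

(0, 5): arr[0]=4 > arr[5]=1
(0, 6): arr[0]=4 > arr[6]=3
(1, 2): arr[1]=6 > arr[2]=5
(1, 5): arr[1]=6 > arr[5]=1
(1, 6): arr[1]=6 > arr[6]=3
(1, 7): arr[1]=6 > arr[7]=4
(2, 5): arr[2]=5 > arr[5]=1
(2, 6): arr[2]=5 > arr[6]=3
(2, 7): arr[2]=5 > arr[7]=4
(3, 5): arr[3]=10 > arr[5]=1
(3, 6): arr[3]=10 > arr[6]=3
(3, 7): arr[3]=10 > arr[7]=4
(4, 5): arr[4]=20 > arr[5]=1
(4, 6): arr[4]=20 > arr[6]=3
(4, 7): arr[4]=20 > arr[7]=4

Total inversions: 15

The array has 15 inversion(s): (0,5), (0,6), (1,2), (1,5), (1,6), (1,7), (2,5), (2,6), (2,7), (3,5), (3,6), (3,7), (4,5), (4,6), (4,7). Each pair (i,j) satisfies i < j and arr[i] > arr[j].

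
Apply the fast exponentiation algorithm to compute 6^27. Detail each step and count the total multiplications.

Computing 6^27 by squaring (build up from 6^1; each line after the first costs one multiplication):

6^1 = 6
6^2 = (6^1)^2 = 6^2 = 36
6^3 = 6 * 6^2 = 6 * 36 = 216
6^6 = (6^3)^2 = 216^2 = 46656
6^12 = (6^6)^2 = 46656^2 = 2176782336
6^13 = 6 * 6^12 = 6 * 2176782336 = 13060694016
6^26 = (6^13)^2 = 13060694016^2 = 170581728179578208256
6^27 = 6 * 6^26 = 6 * 170581728179578208256 = 1023490369077469249536

Result: 1023490369077469249536
Multiplications needed: 7 (7 lines after 6^1)

6^27 = 1023490369077469249536. Using exponentiation by squaring, this requires 7 multiplications. The key idea: if the exponent is even, square the half-power; if odd, multiply by the base once.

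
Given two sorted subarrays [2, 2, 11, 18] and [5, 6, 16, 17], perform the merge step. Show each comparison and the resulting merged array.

Merging process:

Compare 2 vs 5: take 2 from left. Merged: [2]
Compare 2 vs 5: take 2 from left. Merged: [2, 2]
Compare 11 vs 5: take 5 from right. Merged: [2, 2, 5]
Compare 11 vs 6: take 6 from right. Merged: [2, 2, 5, 6]
Compare 11 vs 16: take 11 from left. Merged: [2, 2, 5, 6, 11]
Compare 18 vs 16: take 16 from right. Merged: [2, 2, 5, 6, 11, 16]
Compare 18 vs 17: take 17 from right. Merged: [2, 2, 5, 6, 11, 16, 17]
Append remaining from left: [18]. Merged: [2, 2, 5, 6, 11, 16, 17, 18]

Final merged array: [2, 2, 5, 6, 11, 16, 17, 18]
Total comparisons: 7

The merged array is [2, 2, 5, 6, 11, 16, 17, 18], requiring 7 comparisons. The merge step runs in O(n) time where n is the total number of elements.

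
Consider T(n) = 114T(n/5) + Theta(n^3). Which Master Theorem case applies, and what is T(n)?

Master Theorem for T(n) = 114T(n/5) + O(n^3):

a = 114, b = 5, c = 3
log_b(a) = log_5(114) = 2.9428

Case 3: c = 3 > log_5(114) = 2.9428
T(n) = O(n^3) = O(n^3)

For T(n) = 114T(n/5) + O(n^3): log_5(114) = 2.9428. This is Case 3 of the Master Theorem (c > log_b(a), work dominated by root), giving O(n^3).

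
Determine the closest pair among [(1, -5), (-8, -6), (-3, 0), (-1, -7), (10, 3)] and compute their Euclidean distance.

Computing all pairwise distances among 5 points:

d((1, -5), (-8, -6)) = 9.0554
d((1, -5), (-3, 0)) = 6.4031
d((1, -5), (-1, -7)) = 2.8284 <-- minimum
d((1, -5), (10, 3)) = 12.0416
d((-8, -6), (-3, 0)) = 7.8102
d((-8, -6), (-1, -7)) = 7.0711
d((-8, -6), (10, 3)) = 20.1246
d((-3, 0), (-1, -7)) = 7.2801
d((-3, 0), (10, 3)) = 13.3417
d((-1, -7), (10, 3)) = 14.8661

Closest pair: (1, -5) and (-1, -7) with distance 2.8284

The closest pair is (1, -5) and (-1, -7) with Euclidean distance 2.8284. For 5 points, brute-force pairwise comparison is shown above. For large n, the divide-and-conquer algorithm (sort by x, recurse on halves, check the dividing strip) achieves O(n log n).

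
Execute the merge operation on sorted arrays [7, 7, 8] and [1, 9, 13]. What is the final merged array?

Merging process:

Compare 7 vs 1: take 1 from right. Merged: [1]
Compare 7 vs 9: take 7 from left. Merged: [1, 7]
Compare 7 vs 9: take 7 from left. Merged: [1, 7, 7]
Compare 8 vs 9: take 8 from left. Merged: [1, 7, 7, 8]
Append remaining from right: [9, 13]. Merged: [1, 7, 7, 8, 9, 13]

Final merged array: [1, 7, 7, 8, 9, 13]
Total comparisons: 4

The merged array is [1, 7, 7, 8, 9, 13], requiring 4 comparisons. The merge step runs in O(n) time where n is the total number of elements.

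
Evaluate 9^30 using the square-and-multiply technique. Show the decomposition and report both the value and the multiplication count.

Computing 9^30 by squaring (build up from 9^1; each line after the first costs one multiplication):

9^1 = 9
9^2 = (9^1)^2 = 9^2 = 81
9^3 = 9 * 9^2 = 9 * 81 = 729
9^6 = (9^3)^2 = 729^2 = 531441
9^7 = 9 * 9^6 = 9 * 531441 = 4782969
9^14 = (9^7)^2 = 4782969^2 = 22876792454961
9^15 = 9 * 9^14 = 9 * 22876792454961 = 205891132094649
9^30 = (9^15)^2 = 205891132094649^2 = 42391158275216203514294433201

Result: 42391158275216203514294433201
Multiplications needed: 7 (7 lines after 9^1)

9^30 = 42391158275216203514294433201. Using exponentiation by squaring, this requires 7 multiplications. The key idea: if the exponent is even, square the half-power; if odd, multiply by the base once.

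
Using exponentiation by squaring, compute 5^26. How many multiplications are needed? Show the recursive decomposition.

Computing 5^26 by squaring (build up from 5^1; each line after the first costs one multiplication):

5^1 = 5
5^2 = (5^1)^2 = 5^2 = 25
5^3 = 5 * 5^2 = 5 * 25 = 125
5^6 = (5^3)^2 = 125^2 = 15625
5^12 = (5^6)^2 = 15625^2 = 244140625
5^13 = 5 * 5^12 = 5 * 244140625 = 1220703125
5^26 = (5^13)^2 = 1220703125^2 = 1490116119384765625

Result: 1490116119384765625
Multiplications needed: 6 (6 lines after 5^1)

5^26 = 1490116119384765625. Using exponentiation by squaring, this requires 6 multiplications. The key idea: if the exponent is even, square the half-power; if odd, multiply by the base once.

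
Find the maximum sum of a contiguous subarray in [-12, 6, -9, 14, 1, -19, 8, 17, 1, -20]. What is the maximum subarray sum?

Using Kadane's algorithm on [-12, 6, -9, 14, 1, -19, 8, 17, 1, -20]:

Scanning through the array:
Position 1 (value 6): max_ending_here = 6, max_so_far = 6
Position 2 (value -9): max_ending_here = -3, max_so_far = 6
Position 3 (value 14): max_ending_here = 14, max_so_far = 14
Position 4 (value 1): max_ending_here = 15, max_so_far = 15
Position 5 (value -19): max_ending_here = -4, max_so_far = 15
Position 6 (value 8): max_ending_here = 8, max_so_far = 15
Position 7 (value 17): max_ending_here = 25, max_so_far = 25
Position 8 (value 1): max_ending_here = 26, max_so_far = 26
Position 9 (value -20): max_ending_here = 6, max_so_far = 26

Maximum subarray: [8, 17, 1]
Maximum sum: 26

The maximum subarray is [8, 17, 1] with sum 26. This subarray runs from index 6 to index 8.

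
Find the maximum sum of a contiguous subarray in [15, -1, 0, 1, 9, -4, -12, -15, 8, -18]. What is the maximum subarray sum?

Using Kadane's algorithm on [15, -1, 0, 1, 9, -4, -12, -15, 8, -18]:

Scanning through the array:
Position 1 (value -1): max_ending_here = 14, max_so_far = 15
Position 2 (value 0): max_ending_here = 14, max_so_far = 15
Position 3 (value 1): max_ending_here = 15, max_so_far = 15
Position 4 (value 9): max_ending_here = 24, max_so_far = 24
Position 5 (value -4): max_ending_here = 20, max_so_far = 24
Position 6 (value -12): max_ending_here = 8, max_so_far = 24
Position 7 (value -15): max_ending_here = -7, max_so_far = 24
Position 8 (value 8): max_ending_here = 8, max_so_far = 24
Position 9 (value -18): max_ending_here = -10, max_so_far = 24

Maximum subarray: [15, -1, 0, 1, 9]
Maximum sum: 24

The maximum subarray is [15, -1, 0, 1, 9] with sum 24. This subarray runs from index 0 to index 4.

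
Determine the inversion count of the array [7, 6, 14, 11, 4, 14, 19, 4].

Finding inversions in [7, 6, 14, 11, 4, 14, 19, 4]:

(0, 1): arr[0]=7 > arr[1]=6
(0, 4): arr[0]=7 > arr[4]=4
(0, 7): arr[0]=7 > arr[7]=4
(1, 4): arr[1]=6 > arr[4]=4
(1, 7): arr[1]=6 > arr[7]=4
(2, 3): arr[2]=14 > arr[3]=11
(2, 4): arr[2]=14 > arr[4]=4
(2, 7): arr[2]=14 > arr[7]=4
(3, 4): arr[3]=11 > arr[4]=4
(3, 7): arr[3]=11 > arr[7]=4
(5, 7): arr[5]=14 > arr[7]=4
(6, 7): arr[6]=19 > arr[7]=4

Total inversions: 12

The array has 12 inversion(s): (0,1), (0,4), (0,7), (1,4), (1,7), (2,3), (2,4), (2,7), (3,4), (3,7), (5,7), (6,7). Each pair (i,j) satisfies i < j and arr[i] > arr[j].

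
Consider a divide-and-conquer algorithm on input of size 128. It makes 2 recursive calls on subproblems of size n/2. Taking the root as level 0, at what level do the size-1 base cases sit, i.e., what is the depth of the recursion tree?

For divide and conquer with division factor 2:

Problem sizes at each level:
Level 0: 128
Level 1: 64
Level 2: 32
Level 3: 16
Level 4: 8
Level 5: 4
Level 6: 2
Level 7: 1

The root is level 0 and the size-1 base case is level 7 (the tree spans levels 0 through 7, i.e. 8 levels counting the root), so the depth is the number of divisions: log_2(128) = 7

The recursion tree depth is log_2(128) = 7. At each level, the problem size is divided by 2, so it takes 7 divisions to reduce to a base case of size 1. The algorithm makes 2 recursive calls at each level.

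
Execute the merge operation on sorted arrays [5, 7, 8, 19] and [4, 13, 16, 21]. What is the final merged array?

Merging process:

Compare 5 vs 4: take 4 from right. Merged: [4]
Compare 5 vs 13: take 5 from left. Merged: [4, 5]
Compare 7 vs 13: take 7 from left. Merged: [4, 5, 7]
Compare 8 vs 13: take 8 from left. Merged: [4, 5, 7, 8]
Compare 19 vs 13: take 13 from right. Merged: [4, 5, 7, 8, 13]
Compare 19 vs 16: take 16 from right. Merged: [4, 5, 7, 8, 13, 16]
Compare 19 vs 21: take 19 from left. Merged: [4, 5, 7, 8, 13, 16, 19]
Append remaining from right: [21]. Merged: [4, 5, 7, 8, 13, 16, 19, 21]

Final merged array: [4, 5, 7, 8, 13, 16, 19, 21]
Total comparisons: 7

The merged array is [4, 5, 7, 8, 13, 16, 19, 21], requiring 7 comparisons. The merge step runs in O(n) time where n is the total number of elements.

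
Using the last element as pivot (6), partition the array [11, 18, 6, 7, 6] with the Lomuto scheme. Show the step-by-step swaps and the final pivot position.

Lomuto partition with pivot = 6:

Initial array: [11, 18, 6, 7, 6]

arr[0]=11 > 6: no swap
arr[1]=18 > 6: no swap
arr[2]=6 <= 6: swap with position 0, array becomes [6, 18, 11, 7, 6]
arr[3]=7 > 6: no swap

Place pivot at position 1: [6, 6, 11, 7, 18]
Pivot position: 1

After partitioning with pivot 6, the array becomes [6, 6, 11, 7, 18]. The pivot is placed at index 1. All elements to the left of the pivot are <= 6, and all elements to the right are > 6.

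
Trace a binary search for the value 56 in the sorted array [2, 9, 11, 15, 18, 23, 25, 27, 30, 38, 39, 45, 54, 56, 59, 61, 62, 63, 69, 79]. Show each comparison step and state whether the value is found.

Binary search for 56 in [2, 9, 11, 15, 18, 23, 25, 27, 30, 38, 39, 45, 54, 56, 59, 61, 62, 63, 69, 79]:

lo=0, hi=19, mid=9, arr[mid]=38 -> 38 < 56, search right half
lo=10, hi=19, mid=14, arr[mid]=59 -> 59 > 56, search left half
lo=10, hi=13, mid=11, arr[mid]=45 -> 45 < 56, search right half
lo=12, hi=13, mid=12, arr[mid]=54 -> 54 < 56, search right half
lo=13, hi=13, mid=13, arr[mid]=56 -> Found target at index 13!

Binary search finds 56 at index 13 after 5 comparisons. The search repeatedly halves the search space by comparing with the middle element.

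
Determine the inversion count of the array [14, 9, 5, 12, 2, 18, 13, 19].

Finding inversions in [14, 9, 5, 12, 2, 18, 13, 19]:

(0, 1): arr[0]=14 > arr[1]=9
(0, 2): arr[0]=14 > arr[2]=5
(0, 3): arr[0]=14 > arr[3]=12
(0, 4): arr[0]=14 > arr[4]=2
(0, 6): arr[0]=14 > arr[6]=13
(1, 2): arr[1]=9 > arr[2]=5
(1, 4): arr[1]=9 > arr[4]=2
(2, 4): arr[2]=5 > arr[4]=2
(3, 4): arr[3]=12 > arr[4]=2
(5, 6): arr[5]=18 > arr[6]=13

Total inversions: 10

The array has 10 inversion(s): (0,1), (0,2), (0,3), (0,4), (0,6), (1,2), (1,4), (2,4), (3,4), (5,6). Each pair (i,j) satisfies i < j and arr[i] > arr[j].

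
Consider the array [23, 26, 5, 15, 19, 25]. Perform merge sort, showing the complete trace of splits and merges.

Merge sort trace:

Split: [23, 26, 5, 15, 19, 25] -> [23, 26, 5] and [15, 19, 25]
  Split: [23, 26, 5] -> [23] and [26, 5]
    Split: [26, 5] -> [26] and [5]
    Merge: [26] + [5] -> [5, 26]
  Merge: [23] + [5, 26] -> [5, 23, 26]
  Split: [15, 19, 25] -> [15] and [19, 25]
    Split: [19, 25] -> [19] and [25]
    Merge: [19] + [25] -> [19, 25]
  Merge: [15] + [19, 25] -> [15, 19, 25]
Merge: [5, 23, 26] + [15, 19, 25] -> [5, 15, 19, 23, 25, 26]

Final sorted array: [5, 15, 19, 23, 25, 26]

The merge sort proceeds by recursively splitting the array and merging sorted halves.
After all merges, the sorted array is [5, 15, 19, 23, 25, 26].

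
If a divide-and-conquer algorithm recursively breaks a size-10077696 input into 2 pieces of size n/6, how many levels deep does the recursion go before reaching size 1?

For divide and conquer with division factor 6:

Problem sizes at each level:
Level 0: 10077696
Level 1: 1679616
Level 2: 279936
Level 3: 46656
Level 4: 7776
Level 5: 1296
Level 6: 216
Level 7: 36
Level 8: 6
Level 9: 1

The root is level 0 and the size-1 base case is level 9 (the tree spans levels 0 through 9, i.e. 10 levels counting the root), so the depth is the number of divisions: log_6(10077696) = 9

The recursion tree depth is log_6(10077696) = 9. At each level, the problem size is divided by 6, so it takes 9 divisions to reduce to a base case of size 1. The algorithm makes 2 recursive calls at each level.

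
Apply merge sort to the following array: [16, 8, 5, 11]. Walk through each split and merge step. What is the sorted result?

Merge sort trace:

Split: [16, 8, 5, 11] -> [16, 8] and [5, 11]
  Split: [16, 8] -> [16] and [8]
  Merge: [16] + [8] -> [8, 16]
  Split: [5, 11] -> [5] and [11]
  Merge: [5] + [11] -> [5, 11]
Merge: [8, 16] + [5, 11] -> [5, 8, 11, 16]

Final sorted array: [5, 8, 11, 16]

The merge sort proceeds by recursively splitting the array and merging sorted halves.
After all merges, the sorted array is [5, 8, 11, 16].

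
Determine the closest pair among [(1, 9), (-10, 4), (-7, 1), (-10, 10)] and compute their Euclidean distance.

Computing all pairwise distances among 4 points:

d((1, 9), (-10, 4)) = 12.083
d((1, 9), (-7, 1)) = 11.3137
d((1, 9), (-10, 10)) = 11.0454
d((-10, 4), (-7, 1)) = 4.2426 <-- minimum
d((-10, 4), (-10, 10)) = 6.0
d((-7, 1), (-10, 10)) = 9.4868

Closest pair: (-10, 4) and (-7, 1) with distance 4.2426

The closest pair is (-10, 4) and (-7, 1) with Euclidean distance 4.2426. For 4 points, brute-force pairwise comparison is shown above. For large n, the divide-and-conquer algorithm (sort by x, recurse on halves, check the dividing strip) achieves O(n log n).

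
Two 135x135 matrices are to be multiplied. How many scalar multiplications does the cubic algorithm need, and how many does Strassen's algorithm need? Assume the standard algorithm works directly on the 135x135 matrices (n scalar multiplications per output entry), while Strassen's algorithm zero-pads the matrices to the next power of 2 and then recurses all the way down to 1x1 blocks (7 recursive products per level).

Matrix multiplication for 135x135 matrices:

Strassen's algorithm requires power-of-2 dimensions. Pad 135x135 to 256x256 (next power of 2).

Standard algorithm: 135^3 = 2460375 multiplications
Strassen's algorithm: 7^(log2(256)) = 7^8 = 5764801 multiplications
Difference: 2460375 - 5764801 = -3304426 (Strassen uses MORE here due to padding overhead — for small or just-over-power-of-2 n, padding can outweigh the per-level savings)

Standard: 2460375 multiplications (135^3). Strassen: 5764801 multiplications (7^8, after padding to 256x256). Strassen reduces 8 recursive multiplications to 7 at each level.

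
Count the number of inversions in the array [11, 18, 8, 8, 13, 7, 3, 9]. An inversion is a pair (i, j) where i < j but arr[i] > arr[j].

Finding inversions in [11, 18, 8, 8, 13, 7, 3, 9]:

(0, 2): arr[0]=11 > arr[2]=8
(0, 3): arr[0]=11 > arr[3]=8
(0, 5): arr[0]=11 > arr[5]=7
(0, 6): arr[0]=11 > arr[6]=3
(0, 7): arr[0]=11 > arr[7]=9
(1, 2): arr[1]=18 > arr[2]=8
(1, 3): arr[1]=18 > arr[3]=8
(1, 4): arr[1]=18 > arr[4]=13
(1, 5): arr[1]=18 > arr[5]=7
(1, 6): arr[1]=18 > arr[6]=3
(1, 7): arr[1]=18 > arr[7]=9
(2, 5): arr[2]=8 > arr[5]=7
(2, 6): arr[2]=8 > arr[6]=3
(3, 5): arr[3]=8 > arr[5]=7
(3, 6): arr[3]=8 > arr[6]=3
(4, 5): arr[4]=13 > arr[5]=7
(4, 6): arr[4]=13 > arr[6]=3
(4, 7): arr[4]=13 > arr[7]=9
(5, 6): arr[5]=7 > arr[6]=3

Total inversions: 19

The array has 19 inversion(s): (0,2), (0,3), (0,5), (0,6), (0,7), (1,2), (1,3), (1,4), (1,5), (1,6), (1,7), (2,5), (2,6), (3,5), (3,6), (4,5), (4,6), (4,7), (5,6). Each pair (i,j) satisfies i < j and arr[i] > arr[j].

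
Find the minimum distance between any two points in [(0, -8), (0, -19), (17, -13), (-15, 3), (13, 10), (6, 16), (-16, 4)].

Computing all pairwise distances among 7 points:

d((0, -8), (0, -19)) = 11.0
d((0, -8), (17, -13)) = 17.72
d((0, -8), (-15, 3)) = 18.6011
d((0, -8), (13, 10)) = 22.2036
d((0, -8), (6, 16)) = 24.7386
d((0, -8), (-16, 4)) = 20.0
d((0, -19), (17, -13)) = 18.0278
d((0, -19), (-15, 3)) = 26.6271
d((0, -19), (13, 10)) = 31.7805
d((0, -19), (6, 16)) = 35.5106
d((0, -19), (-16, 4)) = 28.0179
d((17, -13), (-15, 3)) = 35.7771
d((17, -13), (13, 10)) = 23.3452
d((17, -13), (6, 16)) = 31.0161
d((17, -13), (-16, 4)) = 37.1214
d((-15, 3), (13, 10)) = 28.8617
d((-15, 3), (6, 16)) = 24.6982
d((-15, 3), (-16, 4)) = 1.4142 <-- minimum
d((13, 10), (6, 16)) = 9.2195
d((13, 10), (-16, 4)) = 29.6142
d((6, 16), (-16, 4)) = 25.0599

Closest pair: (-15, 3) and (-16, 4) with distance 1.4142

The closest pair is (-15, 3) and (-16, 4) with Euclidean distance 1.4142. For 7 points, brute-force pairwise comparison is shown above. For large n, the divide-and-conquer algorithm (sort by x, recurse on halves, check the dividing strip) achieves O(n log n).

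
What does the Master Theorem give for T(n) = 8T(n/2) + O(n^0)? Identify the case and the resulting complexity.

Master Theorem for T(n) = 8T(n/2) + O(n^0):

a = 8, b = 2, c = 0
log_b(a) = log_2(8) = 3.0000

Case 1: c = 0 < log_2(8) = 3.0000
T(n) = O(n^(log_2 8)) = O(n^3)

For T(n) = 8T(n/2) + O(n^0): log_2(8) = 3.0000. This is Case 1 of the Master Theorem (c < log_b(a), work dominated by leaves), giving O(n^3).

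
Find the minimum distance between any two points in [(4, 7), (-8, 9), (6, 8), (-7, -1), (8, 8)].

Computing all pairwise distances among 5 points:

d((4, 7), (-8, 9)) = 12.1655
d((4, 7), (6, 8)) = 2.2361
d((4, 7), (-7, -1)) = 13.6015
d((4, 7), (8, 8)) = 4.1231
d((-8, 9), (6, 8)) = 14.0357
d((-8, 9), (-7, -1)) = 10.0499
d((-8, 9), (8, 8)) = 16.0312
d((6, 8), (-7, -1)) = 15.8114
d((6, 8), (8, 8)) = 2.0 <-- minimum
d((-7, -1), (8, 8)) = 17.4929

Closest pair: (6, 8) and (8, 8) with distance 2.0

The closest pair is (6, 8) and (8, 8) with Euclidean distance 2.0. For 5 points, brute-force pairwise comparison is shown above. For large n, the divide-and-conquer algorithm (sort by x, recurse on halves, check the dividing strip) achieves O(n log n).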